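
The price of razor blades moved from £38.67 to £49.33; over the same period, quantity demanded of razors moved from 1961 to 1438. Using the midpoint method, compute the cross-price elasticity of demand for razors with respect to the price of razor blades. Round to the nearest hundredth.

-1.27

%ΔQ_x = (1438 − 1961)/[(1961+1438)/2] = -523/1699.5 ≈ -0.3077.
%ΔP_y = (49.33 − 38.67)/[(38.67+49.33)/2] ≈ 0.2423.
E_xy = -0.3077/0.2423 ≈ -1.27.
E_xy < 0, so razors and razor blades are complements.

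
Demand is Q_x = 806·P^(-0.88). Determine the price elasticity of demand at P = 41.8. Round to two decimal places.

-0.88

For a Cobb–Douglas (constant-elasticity) form Q_x = A·P^α·…, the elasticity with respect to P equals the exponent α at every point.
Here the exponent on P is -0.88, so the price elasticity of demand is -0.88.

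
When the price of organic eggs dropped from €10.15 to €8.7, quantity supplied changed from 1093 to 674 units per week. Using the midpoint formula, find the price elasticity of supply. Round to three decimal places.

%Δq = (674 − 1093)/[(1093 + 674)/2] = -419/883.5 ≈ -0.4743.
%ΔP = (8.7 − 10.15)/[(10.15 + 8.7)/2] = -1.45/9.425 ≈ -0.1538.
Arc elasticity E = %Δq/%ΔP ≈ -0.4743/-0.1538 ≈ 3.083.
|E| > 1: supply is elastic over this range.

3.083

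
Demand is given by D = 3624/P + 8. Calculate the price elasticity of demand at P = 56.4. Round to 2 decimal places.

At P = 56.4, D = 72.2553.
dD/dP = −3624/P² = −1.1393.
Point elasticity E = (dD/dP)·(P/D) = -1.1393 × 56.4/72.2553 ≈ -0.89.
|E| < 1, so demand is inelastic at this price.

-0.89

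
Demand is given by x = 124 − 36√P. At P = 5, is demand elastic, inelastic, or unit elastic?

inelastic

At P = 5, x = 43.5016.
dx/dP = −36/(2√P) = −36/(2·2.2361).
Point elasticity E = (dx/dP)·(P/x) = -8.0498 × 5/43.5016 ≈ -0.925.
|E| ≈ 0.925 < 1, so demand is inelastic.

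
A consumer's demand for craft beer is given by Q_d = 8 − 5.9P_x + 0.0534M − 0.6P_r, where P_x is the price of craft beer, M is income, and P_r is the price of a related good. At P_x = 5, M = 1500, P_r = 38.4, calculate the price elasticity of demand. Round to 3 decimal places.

-0.830

At the given point, Q_d = 8 − 5.9(5) + 0.0534(1500) − 0.6(38.4) = 8 − 29.5 + 80.1 − 23.04 = 35.56.
∂Q_d/∂P_x = −5.9, so E_p = (−5.9)·(5/35.56) ≈ -0.830.
|E_p| < 1: demand is inelastic.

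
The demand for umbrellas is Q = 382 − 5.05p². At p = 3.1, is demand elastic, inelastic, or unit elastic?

inelastic

At p = 3.1, Q = 333.4695.
dQ/dp = −2·5.05·p = −31.31.
Point elasticity E = (dQ/dp)·(p/Q) = -31.31 × 3.1/333.4695 ≈ -0.291.
|E| ≈ 0.291 < 1, so demand is inelastic.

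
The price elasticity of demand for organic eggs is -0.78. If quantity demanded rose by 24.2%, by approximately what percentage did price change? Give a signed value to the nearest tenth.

%ΔQ ≈ E × %ΔP ⇒ %ΔP = %ΔQ / E = (24.2%)/(-0.78) ≈ -31.0%.

-31.0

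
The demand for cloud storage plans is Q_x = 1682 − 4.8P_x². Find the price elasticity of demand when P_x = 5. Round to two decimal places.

At P_x = 5, Q_x = 1562.
dQ_x/dP_x = −2·4.8·P_x = −48.
Point elasticity E = (dQ_x/dP_x)·(P_x/Q_x) = -48 × 5/1562 ≈ -0.15.
|E| < 1, so demand is inelastic at this price.

-0.15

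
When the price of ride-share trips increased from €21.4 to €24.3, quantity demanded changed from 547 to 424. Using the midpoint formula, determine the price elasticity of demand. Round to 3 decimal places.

%Δq = (424 − 547)/[(547 + 424)/2] = -123/485.5 ≈ -0.2533.
%Δp = (24.3 − 21.4)/[(21.4 + 24.3)/2] = 2.9/22.85 ≈ 0.1269.
Arc elasticity E = %Δq/%Δp ≈ -0.2533/0.1269 ≈ -1.996.
|E| > 1: demand is elastic over this range.

-1.996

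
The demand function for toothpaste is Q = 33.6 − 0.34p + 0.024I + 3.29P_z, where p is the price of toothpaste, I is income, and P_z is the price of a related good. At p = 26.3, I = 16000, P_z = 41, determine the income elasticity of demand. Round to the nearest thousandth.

Q = 33.6 − 0.34(26.3) + 0.024(16000) + 3.29(41) = 33.6 − 8.942 + 384 + 134.89 = 543.548.
∂Q/∂I = +0.024, so E_I = 0.024·(16000/543.548) ≈ 0.706.
E_I ∈ (0,1): normal good (necessity).

0.706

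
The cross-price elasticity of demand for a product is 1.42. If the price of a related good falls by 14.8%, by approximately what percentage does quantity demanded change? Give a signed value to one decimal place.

-21.0

%ΔQ ≈ E × %ΔP_y = (1.42) × (-14.8%) ≈ -21.0%.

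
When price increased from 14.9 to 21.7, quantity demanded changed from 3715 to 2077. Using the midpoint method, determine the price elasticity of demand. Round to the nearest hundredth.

-1.52

%Δq = (2077 − 3715)/[(3715 + 2077)/2] = -1638/2896 ≈ -0.5656.
%Δp = (21.7 − 14.9)/[(14.9 + 21.7)/2] = 6.8/18.3 ≈ 0.3716.
Arc elasticity E = %Δq/%Δp ≈ -0.5656/0.3716 ≈ -1.52.
|E| > 1: demand is elastic over this range.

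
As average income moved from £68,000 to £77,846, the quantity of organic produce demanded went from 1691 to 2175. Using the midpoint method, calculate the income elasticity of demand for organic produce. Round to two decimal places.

%ΔQ = (2175 − 1691)/[(1691+2175)/2] = 484/1933 ≈ 0.2504.
%ΔY = (77,846 − 68,000)/[(68,000+77,846)/2] = 9846/72923 ≈ 0.1350.
E_I = %ΔQ/%ΔY ≈ 1.85.
E_I > 1: normal good (luxury).

1.85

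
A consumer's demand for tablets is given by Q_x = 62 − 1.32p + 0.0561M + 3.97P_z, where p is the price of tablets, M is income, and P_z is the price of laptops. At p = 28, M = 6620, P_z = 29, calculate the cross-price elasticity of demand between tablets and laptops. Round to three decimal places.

0.225

Evaluating quantity at (p, M, P_z) gives Q_x = 62 − 1.32(28) + 0.0561(6620) + 3.97(29) = 62 − 36.96 + 371.382 + 115.13 = 511.552.
∂Q_x/∂P_z = +3.97, so E_xy = 3.97·(29/511.552) ≈ 0.225.
E_xy > 0: the goods are substitutes.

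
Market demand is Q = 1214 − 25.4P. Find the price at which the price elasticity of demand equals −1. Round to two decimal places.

For linear demand Q = a − bP, E = −bP/(a − bP). |E| = 1 ⇒ bP = a − bP ⇒ P = a/(2b).
P = 1214/(2·25.4) ≈ 23.90.

23.90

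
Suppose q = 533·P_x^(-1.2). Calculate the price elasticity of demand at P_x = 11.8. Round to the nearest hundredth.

-1.20

For a Cobb–Douglas (constant-elasticity) form q = A·P_x^α·…, the elasticity with respect to P_x equals the exponent α at every point.
Here the exponent on P_x is -1.2, so the price elasticity of demand is -1.20.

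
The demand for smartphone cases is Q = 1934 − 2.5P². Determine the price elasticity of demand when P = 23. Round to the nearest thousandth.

At P = 23, Q = 611.5.
dQ/dP = −2·2.5·P = −115.
Point elasticity E = (dQ/dP)·(P/Q) = -115 × 23/611.5 ≈ -4.325.
|E| > 1, so demand is elastic at this price.

-4.325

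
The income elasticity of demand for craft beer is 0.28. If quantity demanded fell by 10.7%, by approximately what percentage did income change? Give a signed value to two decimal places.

%ΔQ ≈ E × %ΔI ⇒ %ΔI = %ΔQ / E = (-10.7%)/(0.28) ≈ -38.21%.

-38.21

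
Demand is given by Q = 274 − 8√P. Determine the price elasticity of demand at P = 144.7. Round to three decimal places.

-0.271

At P = 144.7, Q = 177.7669.
dQ/dP = −8/(2√P) = −8/(2·12.0291).
Point elasticity E = (dQ/dP)·(P/Q) = -0.3325 × 144.7/177.7669 ≈ -0.271.
|E| < 1, so demand is inelastic at this price.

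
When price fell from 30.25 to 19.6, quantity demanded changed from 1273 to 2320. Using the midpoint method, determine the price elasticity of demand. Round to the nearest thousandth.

-1.364

%Δq = (2320 − 1273)/[(1273 + 2320)/2] = 1047/1796.5 ≈ 0.5828.
%Δp = (19.6 − 30.25)/[(30.25 + 19.6)/2] = -10.65/24.925 ≈ -0.4273.
Arc elasticity E = %Δq/%Δp ≈ 0.5828/-0.4273 ≈ -1.364.
|E| > 1: demand is elastic over this range.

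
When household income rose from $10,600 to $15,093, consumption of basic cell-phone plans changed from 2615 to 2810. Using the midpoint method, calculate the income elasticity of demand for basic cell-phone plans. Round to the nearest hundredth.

0.21

%ΔQ = (2810 − 2615)/[(2615+2810)/2] = 195/2712.5 ≈ 0.0719.
%ΔM = (15,093 − 10,600)/[(10,600+15,093)/2] = 4493/12846.5 ≈ 0.3497.
E_I = %ΔQ/%ΔM ≈ 0.21.
E_I ∈ (0,1): normal good (necessity).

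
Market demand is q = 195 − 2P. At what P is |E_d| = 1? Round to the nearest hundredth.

For linear demand q = a − bP, E = −bP/(a − bP). |E| = 1 ⇒ bP = a − bP ⇒ P = a/(2b).
P = 195/(2·2) = 48.75.

48.75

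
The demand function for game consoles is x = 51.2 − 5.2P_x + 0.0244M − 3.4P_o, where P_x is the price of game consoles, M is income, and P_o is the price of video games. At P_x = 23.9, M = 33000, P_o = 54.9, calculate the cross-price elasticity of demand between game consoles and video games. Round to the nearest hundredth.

Substituting, x = 51.2 − 5.2(23.9) + 0.0244(33000) − 3.4(54.9) = 51.2 − 124.28 + 805.2 − 186.66 = 545.46.
∂x/∂P_o = −3.4, so E_xy = -3.4·(54.9/545.46) ≈ -0.34.
E_xy < 0: the goods are complements.

-0.34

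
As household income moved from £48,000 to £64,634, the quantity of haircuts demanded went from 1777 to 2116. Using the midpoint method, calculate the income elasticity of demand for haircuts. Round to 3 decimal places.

0.590

%ΔQ = (2116 − 1777)/[(1777+2116)/2] = 339/1946.5 ≈ 0.1742.
%ΔI = (64,634 − 48,000)/[(48,000+64,634)/2] = 16634/56317 ≈ 0.2954.
E_I = %ΔQ/%ΔI ≈ 0.590.
E_I ∈ (0,1): normal good (necessity).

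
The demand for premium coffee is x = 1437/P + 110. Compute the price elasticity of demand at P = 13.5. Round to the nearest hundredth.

-0.49

At P = 13.5, x = 216.4444.
dx/dP = −1437/P² = −7.8848.
Point elasticity E = (dx/dP)·(P/x) = -7.8848 × 13.5/216.4444 ≈ -0.49.
|E| < 1, so demand is inelastic at this price.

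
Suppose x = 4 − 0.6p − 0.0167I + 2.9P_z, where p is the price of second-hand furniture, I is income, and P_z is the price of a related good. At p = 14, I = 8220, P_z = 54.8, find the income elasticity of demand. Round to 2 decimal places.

Substituting, x = 4 − 0.6(14) − 0.0167(8220) + 2.9(54.8) = 4 − 8.4 − 137.274 + 158.92 = 17.246.
∂x/∂I = −0.0167, so E_I = -0.0167·(8220/17.246) ≈ -7.96.
E_I < 0: inferior good.

-7.96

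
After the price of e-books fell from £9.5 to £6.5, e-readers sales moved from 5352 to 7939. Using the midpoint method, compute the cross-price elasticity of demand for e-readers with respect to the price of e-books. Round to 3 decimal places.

%ΔQ_x = (7939 − 5352)/[(5352+7939)/2] = 2587/6645.5 ≈ 0.3893.
%ΔP_y = (6.5 − 9.5)/[(9.5+6.5)/2] ≈ -0.3750.
E_xy = 0.3893/-0.3750 ≈ -1.038.
E_xy < 0, so e-readers and e-books are complements.

-1.038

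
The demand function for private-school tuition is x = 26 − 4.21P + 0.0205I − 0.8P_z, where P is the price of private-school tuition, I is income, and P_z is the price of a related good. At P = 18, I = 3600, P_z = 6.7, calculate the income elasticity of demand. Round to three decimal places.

3.955

Evaluating quantity at (P, I, P_z) gives x = 26 − 4.21(18) + 0.0205(3600) − 0.8(6.7) = 26 − 75.78 + 73.8 − 5.36 = 18.66.
∂x/∂I = +0.0205, so E_I = 0.0205·(3600/18.66) ≈ 3.955.
E_I > 1: normal good (luxury).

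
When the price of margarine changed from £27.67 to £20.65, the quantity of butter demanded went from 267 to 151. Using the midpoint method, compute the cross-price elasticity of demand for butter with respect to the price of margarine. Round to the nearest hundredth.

1.91

%ΔQ_x = (151 − 267)/[(267+151)/2] = -116/209 ≈ -0.5550.
%ΔP_y = (20.65 − 27.67)/[(27.67+20.65)/2] ≈ -0.2906.
E_xy = -0.5550/-0.2906 ≈ 1.91.
E_xy > 0, so butter and margarine are substitutes.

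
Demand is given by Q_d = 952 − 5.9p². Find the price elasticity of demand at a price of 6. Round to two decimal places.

At p = 6, Q_d = 739.6.
dQ_d/dp = −2·5.9·p = −70.8.
Point elasticity E = (dQ_d/dp)·(p/Q_d) = -70.8 × 6/739.6 ≈ -0.57.
|E| < 1, so demand is inelastic at this price.

-0.57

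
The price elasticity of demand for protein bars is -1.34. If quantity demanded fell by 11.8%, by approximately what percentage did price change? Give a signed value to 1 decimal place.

8.8

%ΔQ ≈ E × %ΔP ⇒ %ΔP = %ΔQ / E = (-11.8%)/(-1.34) ≈ 8.8%.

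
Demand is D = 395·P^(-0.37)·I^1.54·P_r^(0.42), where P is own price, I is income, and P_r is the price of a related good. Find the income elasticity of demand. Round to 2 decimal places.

For a Cobb–Douglas (constant-elasticity) form D = A·I^α·…, the elasticity with respect to I equals the exponent α at every point.
Here the exponent on I is 1.54, so the income elasticity of demand is 1.54.

1.54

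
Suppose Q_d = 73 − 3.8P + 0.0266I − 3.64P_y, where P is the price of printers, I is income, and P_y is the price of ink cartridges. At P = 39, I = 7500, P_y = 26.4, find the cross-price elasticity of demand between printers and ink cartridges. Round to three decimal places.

-3.407

Substituting, Q_d = 73 − 3.8(39) + 0.0266(7500) − 3.64(26.4) = 73 − 148.2 + 199.5 − 96.096 = 28.204.
∂Q_d/∂P_y = −3.64, so E_xy = -3.64·(26.4/28.204) ≈ -3.407.
E_xy < 0: the goods are complements.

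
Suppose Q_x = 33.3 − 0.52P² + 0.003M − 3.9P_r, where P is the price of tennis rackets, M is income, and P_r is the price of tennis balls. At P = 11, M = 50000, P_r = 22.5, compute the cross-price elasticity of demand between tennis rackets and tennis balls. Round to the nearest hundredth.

-2.69

First evaluate Q_x: 33.3 − 0.52(11)² + 0.003(50000) − 3.9(22.5) = 33.3 − 62.92 + 150 − 87.75 = 32.63.
∂Q_x/∂P_r = −3.9, so E_xy = -3.9·(22.5/32.63) ≈ -2.69.
E_xy < 0: the goods are complements.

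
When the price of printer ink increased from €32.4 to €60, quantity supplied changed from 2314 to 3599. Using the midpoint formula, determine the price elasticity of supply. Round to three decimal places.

0.728

%Δq = (3599 − 2314)/[(2314 + 3599)/2] = 1285/2956.5 ≈ 0.4346.
%Δp = (60 − 32.4)/[(32.4 + 60)/2] = 27.6/46.2 ≈ 0.5974.
Arc elasticity E = %Δq/%Δp ≈ 0.4346/0.5974 ≈ 0.728.
|E| < 1: supply is inelastic over this range.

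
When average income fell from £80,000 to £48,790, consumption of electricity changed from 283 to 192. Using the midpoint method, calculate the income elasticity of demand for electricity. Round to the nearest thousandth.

0.791

%ΔQ = (192 − 283)/[(283+192)/2] = -91/237.5 ≈ -0.3832.
%ΔY = (48,790 − 80,000)/[(80,000+48,790)/2] = -31210/64395 ≈ -0.4847.
E_I = %ΔQ/%ΔY ≈ 0.791.
E_I ∈ (0,1): normal good (necessity).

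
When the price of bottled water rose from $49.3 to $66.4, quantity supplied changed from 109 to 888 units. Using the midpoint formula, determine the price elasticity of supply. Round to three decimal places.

%ΔQ = (888 − 109)/[(109 + 888)/2] = 779/498.5 ≈ 1.5627.
%ΔP = (66.4 − 49.3)/[(49.3 + 66.4)/2] = 17.1/57.85 ≈ 0.2956.
Arc elasticity E = %ΔQ/%ΔP ≈ 1.5627/0.2956 ≈ 5.287.
|E| > 1: supply is elastic over this range.

5.287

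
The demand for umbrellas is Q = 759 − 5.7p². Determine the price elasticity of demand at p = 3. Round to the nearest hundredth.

-0.14

At p = 3, Q = 707.7.
dQ/dp = −2·5.7·p = −34.2.
Point elasticity E = (dQ/dp)·(p/Q) = -34.2 × 3/707.7 ≈ -0.14.
|E| < 1, so demand is inelastic at this price.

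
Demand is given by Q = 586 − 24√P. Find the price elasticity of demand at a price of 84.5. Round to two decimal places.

At P = 84.5, Q = 365.3827.
dQ/dP = −24/(2√P) = −24/(2·9.1924).
Point elasticity E = (dQ/dP)·(P/Q) = -1.3054 × 84.5/365.3827 ≈ -0.30.
|E| < 1, so demand is inelastic at this price.

-0.30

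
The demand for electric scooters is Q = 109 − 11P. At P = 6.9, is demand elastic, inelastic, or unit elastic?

elastic

At P = 6.9, Q = 33.1.
dQ/dP = −11.
Point elasticity E = (dQ/dP)·(P/Q) = -11 × 6.9/33.1 ≈ -2.293.
|E| ≈ 2.293 > 1, so demand is elastic.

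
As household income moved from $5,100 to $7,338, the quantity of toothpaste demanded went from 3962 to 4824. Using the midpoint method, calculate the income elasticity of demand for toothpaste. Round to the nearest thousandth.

0.545

%ΔQ = (4824 − 3962)/[(3962+4824)/2] = 862/4393 ≈ 0.1962.
%ΔY = (7,338 − 5,100)/[(5,100+7,338)/2] = 2238/6219 ≈ 0.3599.
E_I = %ΔQ/%ΔY ≈ 0.545.
E_I ∈ (0,1): normal good (necessity).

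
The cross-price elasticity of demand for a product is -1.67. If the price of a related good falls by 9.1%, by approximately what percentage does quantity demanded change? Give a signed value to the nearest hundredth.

%ΔQ ≈ E × %ΔP_y = (-1.67) × (-9.1%) ≈ 15.20%.

15.20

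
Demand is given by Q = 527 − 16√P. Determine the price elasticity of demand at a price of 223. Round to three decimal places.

At P = 223, Q = 288.069.
dQ/dP = −16/(2√P) = −16/(2·14.9332).
Point elasticity E = (dQ/dP)·(P/Q) = -0.5357 × 223/288.069 ≈ -0.415.
|E| < 1, so demand is inelastic at this price.

-0.415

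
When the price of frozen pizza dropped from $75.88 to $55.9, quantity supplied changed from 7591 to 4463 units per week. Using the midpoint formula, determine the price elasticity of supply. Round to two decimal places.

1.71

%Δq = (4463 − 7591)/[(7591 + 4463)/2] = -3128/6027 ≈ -0.5190.
%Δp = (55.9 − 75.88)/[(75.88 + 55.9)/2] = -19.98/65.89 ≈ -0.3032.
Arc elasticity E = %Δq/%Δp ≈ -0.5190/-0.3032 ≈ 1.71.
|E| > 1: supply is elastic over this range.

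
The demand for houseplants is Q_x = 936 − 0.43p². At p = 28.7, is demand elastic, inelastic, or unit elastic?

elastic

At p = 28.7, Q_x = 581.8133.
dQ_x/dp = −2·0.43·p = −24.682.
Point elasticity E = (dQ_x/dp)·(p/Q_x) = -24.682 × 28.7/581.8133 ≈ -1.218.
|E| ≈ 1.218 > 1, so demand is elastic.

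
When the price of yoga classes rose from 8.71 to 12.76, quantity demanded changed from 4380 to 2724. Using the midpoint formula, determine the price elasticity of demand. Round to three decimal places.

%Δq = (2724 − 4380)/[(4380 + 2724)/2] = -1656/3552 ≈ -0.4662.
%ΔP = (12.76 − 8.71)/[(8.71 + 12.76)/2] = 4.05/10.735 ≈ 0.3773.
Arc elasticity E = %Δq/%ΔP ≈ -0.4662/0.3773 ≈ -1.236.
|E| > 1: demand is elastic over this range.

-1.236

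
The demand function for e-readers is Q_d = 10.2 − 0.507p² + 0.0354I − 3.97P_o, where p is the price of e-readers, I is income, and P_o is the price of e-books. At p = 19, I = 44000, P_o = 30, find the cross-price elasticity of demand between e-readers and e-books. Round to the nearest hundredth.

-0.09

Q_d = 10.2 − 0.507(19)² + 0.0354(44000) − 3.97(30) = 10.2 − 183.027 + 1557.6 − 119.1 = 1265.673.
∂Q_d/∂P_o = −3.97, so E_xy = -3.97·(30/1265.673) ≈ -0.09.
E_xy < 0: the goods are complements.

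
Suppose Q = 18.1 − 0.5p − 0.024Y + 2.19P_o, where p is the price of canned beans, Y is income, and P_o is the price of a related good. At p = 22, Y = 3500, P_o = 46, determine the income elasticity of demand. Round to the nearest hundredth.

Q = 18.1 − 0.5(22) − 0.024(3500) + 2.19(46) = 18.1 − 11 − 84 + 100.74 = 23.84.
∂Q/∂Y = −0.024, so E_I = -0.024·(3500/23.84) ≈ -3.52.
E_I < 0: inferior good.

-3.52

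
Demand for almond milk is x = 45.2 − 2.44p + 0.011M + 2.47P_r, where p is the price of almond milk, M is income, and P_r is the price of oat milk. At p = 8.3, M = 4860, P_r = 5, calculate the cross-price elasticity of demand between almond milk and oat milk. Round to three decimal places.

Substituting, x = 45.2 − 2.44(8.3) + 0.011(4860) + 2.47(5) = 45.2 − 20.252 + 53.46 + 12.35 = 90.758.
∂x/∂P_r = +2.47, so E_xy = 2.47·(5/90.758) ≈ 0.136.
E_xy > 0: the goods are substitutes.

0.136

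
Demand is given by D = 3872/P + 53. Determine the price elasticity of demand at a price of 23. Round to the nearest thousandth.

At P = 23, D = 221.3478.
dD/dP = −3872/P² = −7.3195.
Point elasticity E = (dD/dP)·(P/D) = -7.3195 × 23/221.3478 ≈ -0.761.
|E| < 1, so demand is inelastic at this price.

-0.761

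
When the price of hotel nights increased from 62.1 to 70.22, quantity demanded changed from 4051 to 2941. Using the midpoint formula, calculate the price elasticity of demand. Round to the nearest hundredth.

-2.59

%Δq = (2941 − 4051)/[(4051 + 2941)/2] = -1110/3496 ≈ -0.3175.
%Δp = (70.22 − 62.1)/[(62.1 + 70.22)/2] = 8.12/66.16 ≈ 0.1227.
Arc elasticity E = %Δq/%Δp ≈ -0.3175/0.1227 ≈ -2.59.
|E| > 1: demand is elastic over this range.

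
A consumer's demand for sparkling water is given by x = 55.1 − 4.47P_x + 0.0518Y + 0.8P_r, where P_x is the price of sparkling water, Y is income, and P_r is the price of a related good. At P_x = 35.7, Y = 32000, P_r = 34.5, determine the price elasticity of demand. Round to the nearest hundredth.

First evaluate x: 55.1 − 4.47(35.7) + 0.0518(32000) + 0.8(34.5) = 55.1 − 159.579 + 1657.6 + 27.6 = 1580.721.
∂x/∂P_x = −4.47, so E_p = (−4.47)·(35.7/1580.721) ≈ -0.10.
|E_p| < 1: demand is inelastic.

-0.10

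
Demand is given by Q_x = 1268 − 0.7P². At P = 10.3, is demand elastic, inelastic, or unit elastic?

At P = 10.3, Q_x = 1193.737.
dQ_x/dP = −2·0.7·P = −14.42.
Point elasticity E = (dQ_x/dP)·(P/Q_x) = -14.42 × 10.3/1193.737 ≈ -0.124.
|E| ≈ 0.124 < 1, so demand is inelastic.

inelastic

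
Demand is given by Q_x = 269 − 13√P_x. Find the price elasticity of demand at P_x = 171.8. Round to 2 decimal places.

At P_x = 171.8, Q_x = 98.6058.
dQ_x/dP_x = −13/(2√P_x) = −13/(2·13.1072).
Point elasticity E = (dQ_x/dP_x)·(P_x/Q_x) = -0.4959 × 171.8/98.6058 ≈ -0.86.
|E| < 1, so demand is inelastic at this price.

-0.86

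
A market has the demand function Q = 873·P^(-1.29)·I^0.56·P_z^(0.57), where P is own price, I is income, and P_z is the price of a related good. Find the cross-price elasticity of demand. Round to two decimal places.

For a Cobb–Douglas (constant-elasticity) form Q = A·P_z^α·…, the elasticity with respect to P_z equals the exponent α at every point.
Here the exponent on P_z is 0.57, so the cross-price elasticity of demand is 0.57.

0.57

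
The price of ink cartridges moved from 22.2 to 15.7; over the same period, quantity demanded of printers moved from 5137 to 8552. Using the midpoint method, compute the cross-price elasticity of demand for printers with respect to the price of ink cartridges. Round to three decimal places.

-1.455

%ΔQ_x = (8552 − 5137)/[(5137+8552)/2] = 3415/6844.5 ≈ 0.4989.
%ΔP_y = (15.7 − 22.2)/[(22.2+15.7)/2] ≈ -0.3430.
E_xy = 0.4989/-0.3430 ≈ -1.455.
E_xy < 0, so printers and ink cartridges are complements.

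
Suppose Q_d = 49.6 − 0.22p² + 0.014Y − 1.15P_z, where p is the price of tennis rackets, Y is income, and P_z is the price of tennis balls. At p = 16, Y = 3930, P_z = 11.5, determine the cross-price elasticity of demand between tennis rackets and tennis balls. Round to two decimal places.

Q_d = 49.6 − 0.22(16)² + 0.014(3930) − 1.15(11.5) = 49.6 − 56.32 + 55.02 − 13.225 = 35.075.
∂Q_d/∂P_z = −1.15, so E_xy = -1.15·(11.5/35.075) ≈ -0.38.
E_xy < 0: the goods are complements.

-0.38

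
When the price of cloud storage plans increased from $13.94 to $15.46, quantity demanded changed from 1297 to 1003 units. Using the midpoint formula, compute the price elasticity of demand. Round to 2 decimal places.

-2.47

%Δq = (1003 − 1297)/[(1297 + 1003)/2] = -294/1150 ≈ -0.2557.
%Δp = (15.46 − 13.94)/[(13.94 + 15.46)/2] = 1.52/14.7 ≈ 0.1034.
Arc elasticity E = %Δq/%Δp ≈ -0.2557/0.1034 ≈ -2.47.
|E| > 1: demand is elastic over this range.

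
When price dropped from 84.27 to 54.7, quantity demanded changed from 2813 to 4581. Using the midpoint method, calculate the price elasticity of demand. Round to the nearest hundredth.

-1.12

%Δq = (4581 − 2813)/[(2813 + 4581)/2] = 1768/3697 ≈ 0.4782.
%ΔP = (54.7 − 84.27)/[(84.27 + 54.7)/2] = -29.57/69.485 ≈ -0.4256.
Arc elasticity E = %Δq/%ΔP ≈ 0.4782/-0.4256 ≈ -1.12.
|E| > 1: demand is elastic over this range.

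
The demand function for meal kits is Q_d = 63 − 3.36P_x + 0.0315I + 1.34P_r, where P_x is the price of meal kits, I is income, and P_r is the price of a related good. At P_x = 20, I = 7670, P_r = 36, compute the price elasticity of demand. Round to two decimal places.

Evaluating quantity at (P_x, I, P_r) gives Q_d = 63 − 3.36(20) + 0.0315(7670) + 1.34(36) = 63 − 67.2 + 241.605 + 48.24 = 285.645.
∂Q_d/∂P_x = −3.36, so E_p = (−3.36)·(20/285.645) ≈ -0.24.
|E_p| < 1: demand is inelastic.

-0.24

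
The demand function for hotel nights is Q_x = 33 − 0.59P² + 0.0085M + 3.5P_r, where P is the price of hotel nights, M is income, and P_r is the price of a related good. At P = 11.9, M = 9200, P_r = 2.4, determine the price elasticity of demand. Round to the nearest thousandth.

Substituting, Q_x = 33 − 0.59(11.9)² + 0.0085(9200) + 3.5(2.4) = 33 − 83.5499 + 78.2 + 8.4 = 36.0501.
∂Q_x/∂P = −2·0.59·P = -14.042, so E_p = -14.042·(11.9/36.0501) ≈ -4.635.
|E_p| > 1: demand is elastic.

-4.635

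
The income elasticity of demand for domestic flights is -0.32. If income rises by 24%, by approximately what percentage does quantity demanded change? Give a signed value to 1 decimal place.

%ΔQ ≈ E × %ΔI = (-0.32) × (24%) ≈ -7.7%.

-7.7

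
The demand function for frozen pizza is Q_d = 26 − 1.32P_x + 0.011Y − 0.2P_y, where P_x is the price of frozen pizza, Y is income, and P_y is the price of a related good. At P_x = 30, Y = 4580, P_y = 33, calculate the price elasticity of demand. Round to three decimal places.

-1.312

At the given point, Q_d = 26 − 1.32(30) + 0.011(4580) − 0.2(33) = 26 − 39.6 + 50.38 − 6.6 = 30.18.
∂Q_d/∂P_x = −1.32, so E_p = (−1.32)·(30/30.18) ≈ -1.312.
|E_p| > 1: demand is elastic.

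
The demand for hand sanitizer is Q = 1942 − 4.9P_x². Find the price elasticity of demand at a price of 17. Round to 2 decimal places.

At P_x = 17, Q = 525.9.
dQ/dP_x = −2·4.9·P_x = −166.6.
Point elasticity E = (dQ/dP_x)·(P_x/Q) = -166.6 × 17/525.9 ≈ -5.39.
|E| > 1, so demand is elastic at this price.

-5.39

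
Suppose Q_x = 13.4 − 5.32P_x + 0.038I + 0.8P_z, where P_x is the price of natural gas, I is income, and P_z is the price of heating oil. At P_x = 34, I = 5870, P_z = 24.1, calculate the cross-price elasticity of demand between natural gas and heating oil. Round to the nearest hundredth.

0.26

First evaluate Q_x: 13.4 − 5.32(34) + 0.038(5870) + 0.8(24.1) = 13.4 − 180.88 + 223.06 + 19.28 = 74.86.
∂Q_x/∂P_z = +0.8, so E_xy = 0.8·(24.1/74.86) ≈ 0.26.
E_xy > 0: the goods are substitutes.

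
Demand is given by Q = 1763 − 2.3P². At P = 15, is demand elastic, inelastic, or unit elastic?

inelastic

At P = 15, Q = 1245.5.
dQ/dP = −2·2.3·P = −69.
Point elasticity E = (dQ/dP)·(P/Q) = -69 × 15/1245.5 ≈ -0.831.
|E| ≈ 0.831 < 1, so demand is inelastic.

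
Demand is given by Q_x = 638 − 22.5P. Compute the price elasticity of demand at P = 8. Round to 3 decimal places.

-0.393

At P = 8, Q_x = 458.
dQ_x/dP = −22.5.
Point elasticity E = (dQ_x/dP)·(P/Q_x) = -22.5 × 8/458 ≈ -0.393.
|E| < 1, so demand is inelastic at this price.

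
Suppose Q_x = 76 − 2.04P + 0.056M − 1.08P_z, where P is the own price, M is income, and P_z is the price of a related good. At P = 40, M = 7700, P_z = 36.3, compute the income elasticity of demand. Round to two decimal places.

Evaluating quantity at (P, M, P_z) gives Q_x = 76 − 2.04(40) + 0.056(7700) − 1.08(36.3) = 76 − 81.6 + 431.2 − 39.204 = 386.396.
∂Q_x/∂M = +0.056, so E_I = 0.056·(7700/386.396) ≈ 1.12.
E_I > 1: normal good (luxury).

1.12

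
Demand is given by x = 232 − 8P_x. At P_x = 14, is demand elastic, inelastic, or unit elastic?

inelastic

At P_x = 14, x = 120.
dx/dP_x = −8.
Point elasticity E = (dx/dP_x)·(P_x/x) = -8 × 14/120 ≈ -0.933.
|E| ≈ 0.933 < 1, so demand is inelastic.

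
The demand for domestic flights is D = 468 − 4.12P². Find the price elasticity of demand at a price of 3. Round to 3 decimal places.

At P = 3, D = 430.92.
dD/dP = −2·4.12·P = −24.72.
Point elasticity E = (dD/dP)·(P/D) = -24.72 × 3/430.92 ≈ -0.172.
|E| < 1, so demand is inelastic at this price.

-0.172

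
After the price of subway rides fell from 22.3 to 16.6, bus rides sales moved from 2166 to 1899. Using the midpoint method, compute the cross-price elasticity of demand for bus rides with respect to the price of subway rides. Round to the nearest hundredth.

0.45

%ΔQ_x = (1899 − 2166)/[(2166+1899)/2] = -267/2032.5 ≈ -0.1314.
%ΔP_y = (16.6 − 22.3)/[(22.3+16.6)/2] ≈ -0.2931.
E_xy = -0.1314/-0.2931 ≈ 0.45.
E_xy > 0, so bus rides and subway rides are substitutes.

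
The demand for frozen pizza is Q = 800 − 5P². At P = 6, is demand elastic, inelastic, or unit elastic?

inelastic

At P = 6, Q = 620.
dQ/dP = −2·5·P = −60.
Point elasticity E = (dQ/dP)·(P/Q) = -60 × 6/620 ≈ -0.581.
|E| ≈ 0.581 < 1, so demand is inelastic.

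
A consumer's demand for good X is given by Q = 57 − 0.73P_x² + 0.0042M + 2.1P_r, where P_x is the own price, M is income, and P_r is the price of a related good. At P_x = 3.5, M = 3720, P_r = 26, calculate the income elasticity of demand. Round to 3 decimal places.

0.132

Substituting, Q = 57 − 0.73(3.5)² + 0.0042(3720) + 2.1(26) = 57 − 8.9425 + 15.624 + 54.6 = 118.2815.
∂Q/∂M = +0.0042, so E_I = 0.0042·(3720/118.2815) ≈ 0.132.
E_I ∈ (0,1): normal good (necessity).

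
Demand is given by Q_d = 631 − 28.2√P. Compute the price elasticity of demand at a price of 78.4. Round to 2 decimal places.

-0.33

At P = 78.4, Q_d = 381.3066.
dQ_d/dP = −28.2/(2√P) = −28.2/(2·8.8544).
Point elasticity E = (dQ_d/dP)·(P/Q_d) = -1.5924 × 78.4/381.3066 ≈ -0.33.
|E| < 1, so demand is inelastic at this price.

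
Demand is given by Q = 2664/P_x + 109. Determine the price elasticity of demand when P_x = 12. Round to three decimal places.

At P_x = 12, Q = 331.
dQ/dP_x = −2664/P_x² = −18.5.
Point elasticity E = (dQ/dP_x)·(P_x/Q) = -18.5 × 12/331 ≈ -0.671.
|E| < 1, so demand is inelastic at this price.

-0.671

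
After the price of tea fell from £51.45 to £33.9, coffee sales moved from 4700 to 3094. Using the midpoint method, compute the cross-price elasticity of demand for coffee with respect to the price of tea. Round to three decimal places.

%ΔQ_x = (3094 − 4700)/[(4700+3094)/2] = -1606/3897 ≈ -0.4121.
%ΔP_y = (33.9 − 51.45)/[(51.45+33.9)/2] ≈ -0.4112.
E_xy = -0.4121/-0.4112 ≈ 1.002.
E_xy > 0, so coffee and tea are substitutes.

1.002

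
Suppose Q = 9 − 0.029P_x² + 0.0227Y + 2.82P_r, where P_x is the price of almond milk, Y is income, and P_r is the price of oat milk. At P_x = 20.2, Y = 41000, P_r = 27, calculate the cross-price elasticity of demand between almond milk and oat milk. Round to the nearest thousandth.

Substituting, Q = 9 − 0.029(20.2)² + 0.0227(41000) + 2.82(27) = 9 − 11.8332 + 930.7 + 76.14 = 1004.0068.
∂Q/∂P_r = +2.82, so E_xy = 2.82·(27/1004.0068) ≈ 0.076.
E_xy > 0: the goods are substitutes.

0.076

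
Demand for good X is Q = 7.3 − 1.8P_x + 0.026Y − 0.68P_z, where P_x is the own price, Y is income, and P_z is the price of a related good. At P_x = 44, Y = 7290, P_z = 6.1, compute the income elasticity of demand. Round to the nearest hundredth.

1.67

First evaluate Q: 7.3 − 1.8(44) + 0.026(7290) − 0.68(6.1) = 7.3 − 79.2 + 189.54 − 4.148 = 113.492.
∂Q/∂Y = +0.026, so E_I = 0.026·(7290/113.492) ≈ 1.67.
E_I > 1: normal good (luxury).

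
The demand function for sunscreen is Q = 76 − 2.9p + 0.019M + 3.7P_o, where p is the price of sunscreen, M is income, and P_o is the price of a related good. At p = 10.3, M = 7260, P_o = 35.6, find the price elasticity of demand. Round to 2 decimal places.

-0.09

Q = 76 − 2.9(10.3) + 0.019(7260) + 3.7(35.6) = 76 − 29.87 + 137.94 + 131.72 = 315.79.
∂Q/∂p = −2.9, so E_p = (−2.9)·(10.3/315.79) ≈ -0.09.
|E_p| < 1: demand is inelastic.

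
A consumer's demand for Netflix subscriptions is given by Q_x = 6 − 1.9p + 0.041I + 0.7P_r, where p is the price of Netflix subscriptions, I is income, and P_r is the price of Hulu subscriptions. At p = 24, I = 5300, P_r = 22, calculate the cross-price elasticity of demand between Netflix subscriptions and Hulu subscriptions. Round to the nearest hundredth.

0.08

Substituting, Q_x = 6 − 1.9(24) + 0.041(5300) + 0.7(22) = 6 − 45.6 + 217.3 + 15.4 = 193.1.
∂Q_x/∂P_r = +0.7, so E_xy = 0.7·(22/193.1) ≈ 0.08.
E_xy > 0: the goods are substitutes.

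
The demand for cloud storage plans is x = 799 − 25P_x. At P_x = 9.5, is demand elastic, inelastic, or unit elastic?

At P_x = 9.5, x = 561.5.
dx/dP_x = −25.
Point elasticity E = (dx/dP_x)·(P_x/x) = -25 × 9.5/561.5 ≈ -0.423.
|E| ≈ 0.423 < 1, so demand is inelastic.

inelastic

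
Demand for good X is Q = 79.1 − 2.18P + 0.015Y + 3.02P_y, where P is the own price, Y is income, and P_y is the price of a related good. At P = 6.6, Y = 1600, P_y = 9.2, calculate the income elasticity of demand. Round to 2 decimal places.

0.21

Substituting, Q = 79.1 − 2.18(6.6) + 0.015(1600) + 3.02(9.2) = 79.1 − 14.388 + 24 + 27.784 = 116.496.
∂Q/∂Y = +0.015, so E_I = 0.015·(1600/116.496) ≈ 0.21.
E_I ∈ (0,1): normal good (necessity).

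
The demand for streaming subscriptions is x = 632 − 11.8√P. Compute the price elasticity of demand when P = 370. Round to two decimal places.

-0.28

At P = 370, x = 405.0225.
dx/dP = −11.8/(2√P) = −11.8/(2·19.2354).
Point elasticity E = (dx/dP)·(P/x) = -0.3067 × 370/405.0225 ≈ -0.28.
|E| < 1, so demand is inelastic at this price.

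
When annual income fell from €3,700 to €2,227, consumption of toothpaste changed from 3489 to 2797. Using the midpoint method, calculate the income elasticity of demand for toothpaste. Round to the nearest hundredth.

0.44

%ΔQ = (2797 − 3489)/[(3489+2797)/2] = -692/3143 ≈ -0.2202.
%ΔY = (2,227 − 3,700)/[(3,700+2,227)/2] = -1473/2963.5 ≈ -0.4970.
E_I = %ΔQ/%ΔY ≈ 0.44.
E_I ∈ (0,1): normal good (necessity).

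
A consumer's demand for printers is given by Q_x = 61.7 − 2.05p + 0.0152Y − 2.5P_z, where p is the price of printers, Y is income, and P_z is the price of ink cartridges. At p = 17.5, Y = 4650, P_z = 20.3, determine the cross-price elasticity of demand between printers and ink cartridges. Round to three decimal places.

Q_x = 61.7 − 2.05(17.5) + 0.0152(4650) − 2.5(20.3) = 61.7 − 35.875 + 70.68 − 50.75 = 45.755.
∂Q_x/∂P_z = −2.5, so E_xy = -2.5·(20.3/45.755) ≈ -1.109.
E_xy < 0: the goods are complements.

-1.109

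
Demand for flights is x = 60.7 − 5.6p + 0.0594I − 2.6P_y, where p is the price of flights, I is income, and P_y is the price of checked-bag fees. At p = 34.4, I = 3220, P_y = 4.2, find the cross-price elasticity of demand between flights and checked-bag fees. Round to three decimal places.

-0.226

Evaluating quantity at (p, I, P_y) gives x = 60.7 − 5.6(34.4) + 0.0594(3220) − 2.6(4.2) = 60.7 − 192.64 + 191.268 − 10.92 = 48.408.
∂x/∂P_y = −2.6, so E_xy = -2.6·(4.2/48.408) ≈ -0.226.
E_xy < 0: the goods are complements.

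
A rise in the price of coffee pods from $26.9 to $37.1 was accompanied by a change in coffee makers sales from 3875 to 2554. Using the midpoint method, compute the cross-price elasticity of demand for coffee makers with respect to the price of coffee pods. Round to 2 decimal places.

%ΔQ_x = (2554 − 3875)/[(3875+2554)/2] = -1321/3214.5 ≈ -0.4110.
%ΔP_y = (37.1 − 26.9)/[(26.9+37.1)/2] ≈ 0.3188.
E_xy = -0.4110/0.3188 ≈ -1.29.
E_xy < 0, so coffee makers and coffee pods are complements.

-1.29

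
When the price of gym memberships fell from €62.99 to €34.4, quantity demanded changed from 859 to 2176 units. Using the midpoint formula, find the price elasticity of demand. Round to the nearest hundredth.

-1.48

%Δq = (2176 − 859)/[(859 + 2176)/2] = 1317/1517.5 ≈ 0.8679.
%Δp = (34.4 − 62.99)/[(62.99 + 34.4)/2] = -28.59/48.695 ≈ -0.5871.
Arc elasticity E = %Δq/%Δp ≈ 0.8679/-0.5871 ≈ -1.48.
|E| > 1: demand is elastic over this range.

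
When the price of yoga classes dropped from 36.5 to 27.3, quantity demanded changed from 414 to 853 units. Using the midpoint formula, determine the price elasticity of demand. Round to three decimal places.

-2.403

%ΔQ = (853 − 414)/[(414 + 853)/2] = 439/633.5 ≈ 0.6930.
%ΔP = (27.3 − 36.5)/[(36.5 + 27.3)/2] = -9.2/31.9 ≈ -0.2884.
Arc elasticity E = %ΔQ/%ΔP ≈ 0.6930/-0.2884 ≈ -2.403.
|E| > 1: demand is elastic over this range.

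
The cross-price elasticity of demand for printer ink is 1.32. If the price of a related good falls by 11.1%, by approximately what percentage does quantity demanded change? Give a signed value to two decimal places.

-14.65

%ΔQ ≈ E × %ΔP_y = (1.32) × (-11.1%) ≈ -14.65%.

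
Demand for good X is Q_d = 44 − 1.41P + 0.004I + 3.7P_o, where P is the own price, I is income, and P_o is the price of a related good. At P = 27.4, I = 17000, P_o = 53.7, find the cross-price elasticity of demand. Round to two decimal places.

0.73

Substituting, Q_d = 44 − 1.41(27.4) + 0.004(17000) + 3.7(53.7) = 44 − 38.634 + 68 + 198.69 = 272.056.
∂Q_d/∂P_o = +3.7, so E_xy = 3.7·(53.7/272.056) ≈ 0.73.
E_xy > 0: the goods are substitutes.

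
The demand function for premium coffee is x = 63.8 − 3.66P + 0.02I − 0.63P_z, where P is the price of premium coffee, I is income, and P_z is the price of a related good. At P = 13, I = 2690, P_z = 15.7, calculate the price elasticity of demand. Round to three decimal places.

x = 63.8 − 3.66(13) + 0.02(2690) − 0.63(15.7) = 63.8 − 47.58 + 53.8 − 9.891 = 60.129.
∂x/∂P = −3.66, so E_p = (−3.66)·(13/60.129) ≈ -0.791.
|E_p| < 1: demand is inelastic.

-0.791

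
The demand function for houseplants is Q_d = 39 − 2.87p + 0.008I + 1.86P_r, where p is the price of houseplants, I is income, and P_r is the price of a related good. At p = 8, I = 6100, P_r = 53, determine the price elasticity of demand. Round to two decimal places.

-0.14

At the given point, Q_d = 39 − 2.87(8) + 0.008(6100) + 1.86(53) = 39 − 22.96 + 48.8 + 98.58 = 163.42.
∂Q_d/∂p = −2.87, so E_p = (−2.87)·(8/163.42) ≈ -0.14.
|E_p| < 1: demand is inelastic.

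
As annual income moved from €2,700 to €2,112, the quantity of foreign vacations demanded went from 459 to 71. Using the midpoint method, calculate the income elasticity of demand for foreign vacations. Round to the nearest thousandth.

5.991

%ΔQ = (71 − 459)/[(459+71)/2] = -388/265 ≈ -1.4642.
%ΔM = (2,112 − 2,700)/[(2,700+2,112)/2] = -588/2406 ≈ -0.2444.
E_I = %ΔQ/%ΔM ≈ 5.991.
E_I > 1: normal good (luxury).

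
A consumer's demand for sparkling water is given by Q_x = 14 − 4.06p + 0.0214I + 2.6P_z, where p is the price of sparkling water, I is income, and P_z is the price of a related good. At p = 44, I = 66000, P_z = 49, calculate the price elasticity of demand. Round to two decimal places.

-0.13

Evaluating quantity at (p, I, P_z) gives Q_x = 14 − 4.06(44) + 0.0214(66000) + 2.6(49) = 14 − 178.64 + 1412.4 + 127.4 = 1375.16.
∂Q_x/∂p = −4.06, so E_p = (−4.06)·(44/1375.16) ≈ -0.13.
|E_p| < 1: demand is inelastic.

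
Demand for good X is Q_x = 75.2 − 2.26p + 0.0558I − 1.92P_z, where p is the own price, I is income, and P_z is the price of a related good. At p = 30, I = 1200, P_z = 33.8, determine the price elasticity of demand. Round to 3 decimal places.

-7.164

At the given point, Q_x = 75.2 − 2.26(30) + 0.0558(1200) − 1.92(33.8) = 75.2 − 67.8 + 66.96 − 64.896 = 9.464.
∂Q_x/∂p = −2.26, so E_p = (−2.26)·(30/9.464) ≈ -7.164.
|E_p| > 1: demand is elastic.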